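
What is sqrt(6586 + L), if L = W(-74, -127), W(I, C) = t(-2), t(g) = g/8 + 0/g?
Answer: 3*sqrt(2927)/2 ≈ 81.153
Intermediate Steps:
t(g) = g/8 (t(g) = g*(1/8) + 0 = g/8 + 0 = g/8)
W(I, C) = -1/4 (W(I, C) = (1/8)*(-2) = -1/4)
L = -1/4 ≈ -0.25000
sqrt(6586 + L) = sqrt(6586 - 1/4) = sqrt(26343/4) = 3*sqrt(2927)/2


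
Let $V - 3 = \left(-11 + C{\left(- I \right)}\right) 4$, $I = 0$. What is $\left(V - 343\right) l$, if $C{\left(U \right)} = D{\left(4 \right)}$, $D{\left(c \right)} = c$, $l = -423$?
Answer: $155664$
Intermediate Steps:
$C{\left(U \right)} = 4$
$V = -25$ ($V = 3 + \left(-11 + 4\right) 4 = 3 - 28 = -25$)
$\left(V - 343\right) l = \left(-25 - 343\right) \left(-423\right) = \left(-368\right) \left(-423\right) = 155664$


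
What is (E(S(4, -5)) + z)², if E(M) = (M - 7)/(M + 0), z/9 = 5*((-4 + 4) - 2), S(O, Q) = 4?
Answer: 131769/16 ≈ 8235.6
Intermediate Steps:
z = -90 (z = 9*(5*((-4 + 4) - 2)) = 9*(5*(0 - 2)) = 9*(5*(-2)) = 9*(-10) = -90)
E(M) = (-7 + M)/M
(E(S(4, -5)) + z)² = ((-7 + 4)/4 - 90)² = ((¼)*(-3) - 90)² = (-¾ - 90)² = (-363/4)² = 131769/16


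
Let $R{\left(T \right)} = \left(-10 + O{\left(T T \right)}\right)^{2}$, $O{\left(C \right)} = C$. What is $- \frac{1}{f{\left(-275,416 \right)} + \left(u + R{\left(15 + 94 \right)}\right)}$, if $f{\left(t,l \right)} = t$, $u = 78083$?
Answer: $- \frac{1}{140998449} \approx -7.0923 \cdot 10^{-9}$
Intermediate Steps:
$R{\left(T \right)} = \left(-10 + T^{2}\right)^{2}$ ($R{\left(T \right)} = \left(-10 + T T\right)^{2} = \left(-10 + T^{2}\right)^{2}$)
$- \frac{1}{f{\left(-275,416 \right)} + \left(u + R{\left(15 + 94 \right)}\right)} = - \frac{1}{-275 + \left(78083 + \left(-10 + \left(15 + 94\right)^{2}\right)^{2}\right)} = - \frac{1}{-275 + \left(78083 + \left(-10 + 109^{2}\right)^{2}\right)} = - \frac{1}{-275 + \left(78083 + \left(-10 + 11881\right)^{2}\right)} = - \frac{1}{-275 + \left(78083 + 11871^{2}\right)} = - \frac{1}{-275 + \left(78083 + 140920641\right)} = - \frac{1}{-275 + 140998724} = - \frac{1}{140998449}$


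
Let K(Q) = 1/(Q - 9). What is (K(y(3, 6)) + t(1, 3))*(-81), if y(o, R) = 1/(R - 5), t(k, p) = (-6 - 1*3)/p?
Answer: 2025/8 ≈ 253.13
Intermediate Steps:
t(k, p) = -9/p (t(k, p) = (-6 - 3)/p = -9/p)
y(o, R) = 1/(-5 + R)
K(Q) = 1/(-9 + Q)
(K(y(3, 6)) + t(1, 3))*(-81) = (1/(-9 + 1/(-5 + 6)) - 9/3)*(-81) = (1/(-9 + 1/1) - 9*⅓)*(-81) = (1/(-9 + 1) - 3)*(-81) = (1/(-8) - 3)*(-81) = (-⅛ - 3)*(-81) = -25/8*(-81) = 2025/8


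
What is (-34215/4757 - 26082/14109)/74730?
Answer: -67423501/557290779610 ≈ -0.00012098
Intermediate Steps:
(-34215/4757 - 26082/14109)/74730 = (-34215*1/4757 - 26082*1/14109)*(1/74730) = (-34215/4757 - 8694/4703)*(1/74730) = -202270503/22372171*1/74730 = -67423501/557290779610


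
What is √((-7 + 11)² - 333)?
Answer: I*√317 ≈ 17.805*I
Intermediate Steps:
√((-7 + 11)² - 333) = √(4² - 333) = √(16 - 333) = √(-317) = I*√317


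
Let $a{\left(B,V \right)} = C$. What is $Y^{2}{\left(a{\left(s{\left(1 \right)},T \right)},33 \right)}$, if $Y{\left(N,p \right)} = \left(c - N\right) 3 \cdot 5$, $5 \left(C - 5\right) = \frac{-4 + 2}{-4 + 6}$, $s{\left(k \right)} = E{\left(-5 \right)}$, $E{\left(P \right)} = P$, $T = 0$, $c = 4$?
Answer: $144$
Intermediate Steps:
$s{\left(k \right)} = -5$
$C = \frac{24}{5}$ ($C = 5 + \frac{\left(-4 + 2\right) \frac{1}{-4 + 6}}{5} = 5 + \frac{\left(-2\right) \frac{1}{2}}{5} = 5 + \frac{1}{5} \left(-1\right) = 5 - \frac{1}{5} = \frac{24}{5} \approx 4.8$)
$a{\left(B,V \right)} = \frac{24}{5}$
$Y{\left(N,p \right)} = 60 - 15 N$ ($Y{\left(N,p \right)} = \left(4 - N\right) 3 \cdot 5 = \left(12 - 3 N\right) 5 = 60 - 15 N$)
$Y^{2}{\left(a{\left(s{\left(1 \right)},T \right)},33 \right)} = \left(60 - 72\right)^{2} = \left(-12\right)^{2} = 144$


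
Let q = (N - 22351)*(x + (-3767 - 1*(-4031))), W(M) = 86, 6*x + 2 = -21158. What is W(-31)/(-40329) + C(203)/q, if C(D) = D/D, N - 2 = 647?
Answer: -6089309383/2855550982968 ≈ -0.0021324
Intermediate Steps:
x = -10580/3 (x = -1/3 + (1/6)*(-21158) = -1/3 - 10579/3 = -10580/3 ≈ -3526.7)
N = 649 (N = 2 + 647 = 649)
C(D) = 1
q = 70806392 (q = (649 - 22351)*(-10580/3 + (-3767 - 1*(-4031))) = -21702*(-10580/3 + (-3767 + 4031)) = -21702*(-10580/3 + 264) = -21702*(-9788/3) = 70806392)
W(-31)/(-40329) + C(203)/q = 86/(-40329) + 1/70806392 = 86*(-1/40329) + 1*(1/70806392) = -86/40329 + 1/70806392 = -6089309383/2855550982968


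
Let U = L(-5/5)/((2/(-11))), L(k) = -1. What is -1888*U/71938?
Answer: -5192/35969 ≈ -0.14435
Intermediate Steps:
U = 11/2 (U = -1/(2/(-11)) = -1/(2*(-1/11)) = -1/(-2/11) = -1*(-11/2) = 11/2 ≈ 5.5000)
-1888*U/71938 = -1888*11/2/71938 = -10384*1/71938 = -5192/35969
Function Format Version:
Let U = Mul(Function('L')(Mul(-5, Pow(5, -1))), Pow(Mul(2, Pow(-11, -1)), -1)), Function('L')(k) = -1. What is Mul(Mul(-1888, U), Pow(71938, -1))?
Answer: Rational(-5192, 35969) ≈ -0.14435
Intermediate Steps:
U = Rational(11, 2) (U = Mul(-1, Pow(Mul(2, Pow(-11, -1)), -1)) = Mul(-1, Pow(Mul(2, Rational(-1, 11)), -1)) = Mul(-1, Pow(Rational(-2, 11), -1)) = Mul(-1, Rational(-11, 2)) = Rational(11, 2) ≈ 5.5000)
Mul(Mul(-1888, U), Pow(71938, -1)) = Mul(Mul(-1888, Rational(11, 2)), Pow(71938, -1)) = Mul(-10384, Rational(1, 71938)) = Rational(-5192, 35969)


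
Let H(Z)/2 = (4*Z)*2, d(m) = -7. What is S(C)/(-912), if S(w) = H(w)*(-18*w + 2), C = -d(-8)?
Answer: 868/57 ≈ 15.228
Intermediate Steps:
H(Z) = 16*Z (H(Z) = 2*((4*Z)*2) = 2*(8*Z) = 16*Z)
C = 7 (C = -1*(-7) = 7)
S(w) = 16*w*(2 - 18*w) (S(w) = (16*w)*(-18*w + 2) = (16*w)*(2 - 18*w) = 16*w*(2 - 18*w))
S(C)/(-912) = (32*7*(1 - 9*7))/(-912) = (32*7*(1 - 63))*(-1/912) = (32*7*(-62))*(-1/912) = -13888*(-1/912) = 868/57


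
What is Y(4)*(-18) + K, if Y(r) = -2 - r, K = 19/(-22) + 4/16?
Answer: 4725/44 ≈ 107.39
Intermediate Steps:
K = -27/44 (K = 19*(-1/22) + 4*(1/16) = -19/22 + ¼ = -27/44 ≈ -0.61364)
Y(4)*(-18) + K = (-2 - 1*4)*(-18) - 27/44 = (-2 - 4)*(-18) - 27/44 = -6*(-18) - 27/44 = 108 - 27/44 = 4725/44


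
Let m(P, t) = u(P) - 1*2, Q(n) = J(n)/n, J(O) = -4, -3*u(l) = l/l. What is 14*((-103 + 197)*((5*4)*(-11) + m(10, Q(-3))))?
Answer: -877772/3 ≈ -2.9259e+5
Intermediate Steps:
u(l) = -⅓ (u(l) = -l/(3*l) = -⅓*1 = -⅓)
Q(n) = -4/n
m(P, t) = -7/3 (m(P, t) = -⅓ - 1*2 = -⅓ - 2 = -7/3)
14*((-103 + 197)*((5*4)*(-11) + m(10, Q(-3)))) = 14*((-103 + 197)*((5*4)*(-11) - 7/3)) = 14*(94*(20*(-11) - 7/3)) = 14*(94*(-220 - 7/3)) = 14*(94*(-667/3)) = 14*(-62698/3) = -877772/3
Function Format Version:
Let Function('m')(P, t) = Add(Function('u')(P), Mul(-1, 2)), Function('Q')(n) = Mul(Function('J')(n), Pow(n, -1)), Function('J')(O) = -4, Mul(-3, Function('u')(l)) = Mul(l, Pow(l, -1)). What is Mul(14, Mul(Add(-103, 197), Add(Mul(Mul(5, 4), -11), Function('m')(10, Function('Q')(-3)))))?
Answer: Rational(-877772, 3) ≈ -2.9259e+5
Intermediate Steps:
Function('u')(l) = Rational(-1, 3) (Function('u')(l) = Mul(Rational(-1, 3), Mul(l, Pow(l, -1))) = Mul(Rational(-1, 3), 1) = Rational(-1, 3))
Function('Q')(n) = Mul(-4, Pow(n, -1))
Function('m')(P, t) = Rational(-7, 3) (Function('m')(P, t) = Add(Rational(-1, 3), Mul(-1, 2)) = Add(Rational(-1, 3), -2) = Rational(-7, 3))
Mul(14, Mul(Add(-103, 197), Add(Mul(Mul(5, 4), -11), Function('m')(10, Function('Q')(-3))))) = Mul(14, Mul(Add(-103, 197), Add(Mul(Mul(5, 4), -11), Rational(-7, 3)))) = Mul(14, Mul(94, Add(Mul(20, -11), Rational(-7, 3)))) = Mul(14, Mul(94, Add(-220, Rational(-7, 3)))) = Mul(14, Mul(94, Rational(-667, 3))) = Mul(14, Rational(-62698, 3)) = Rational(-877772, 3)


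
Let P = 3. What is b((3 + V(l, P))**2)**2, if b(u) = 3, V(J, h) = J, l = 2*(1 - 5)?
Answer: 9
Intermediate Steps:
l = -8 (l = 2*(-4) = -8)
b((3 + V(l, P))**2)**2 = 3**2 = 9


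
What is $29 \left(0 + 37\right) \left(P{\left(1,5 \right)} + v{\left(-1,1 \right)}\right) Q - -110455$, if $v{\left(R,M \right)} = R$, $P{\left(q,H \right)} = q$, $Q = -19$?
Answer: $110455$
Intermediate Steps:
$29 \left(0 + 37\right) \left(P{\left(1,5 \right)} + v{\left(-1,1 \right)}\right) Q - -110455 = 29 \left(0 + 37\right) \left(1 - 1\right) \left(-19\right) - -110455 = 29 \cdot 37 \cdot 0 \left(-19\right) + 110455 = 29 \cdot 0 \left(-19\right) + 110455 = 0 \left(-19\right) + 110455 = 0 + 110455 = 110455$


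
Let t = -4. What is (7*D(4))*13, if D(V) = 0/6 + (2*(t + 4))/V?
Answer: 0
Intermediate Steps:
D(V) = 0 (D(V) = 0/6 + (2*(-4 + 4))/V = 0*(1/6) + (2*0)/V = 0 + 0/V = 0 + 0 = 0)
(7*D(4))*13 = (7*0)*13 = 0*13 = 0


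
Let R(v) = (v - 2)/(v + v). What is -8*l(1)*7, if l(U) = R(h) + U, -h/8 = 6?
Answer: -511/6 ≈ -85.167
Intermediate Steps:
h = -48 (h = -8*6 = -48)
R(v) = (-2 + v)/(2*v) (R(v) = (-2 + v)/((2*v)) = (-2 + v)*(1/(2*v)) = (-2 + v)/(2*v))
l(U) = 25/48 + U (l(U) = (½)*(-2 - 48)/(-48) + U = (½)*(-1/48)*(-50) + U = 25/48 + U)
-8*l(1)*7 = -8*(25/48 + 1)*7 = -8*73/48*7 = -73/6*7 = -511/6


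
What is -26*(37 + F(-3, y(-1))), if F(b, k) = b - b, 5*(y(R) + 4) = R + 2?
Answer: -962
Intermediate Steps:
y(R) = -18/5 + R/5 (y(R) = -4 + (R + 2)/5 = -4 + (2 + R)/5 = -4 + (⅖ + R/5) = -18/5 + R/5)
F(b, k) = 0
-26*(37 + F(-3, y(-1))) = -26*(37 + 0) = -26*37 = -962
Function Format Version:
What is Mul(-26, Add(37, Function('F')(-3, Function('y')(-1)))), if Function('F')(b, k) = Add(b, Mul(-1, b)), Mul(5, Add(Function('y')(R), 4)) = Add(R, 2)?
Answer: -962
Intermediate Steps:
Function('y')(R) = Add(Rational(-18, 5), Mul(Rational(1, 5), R)) (Function('y')(R) = Add(-4, Mul(Rational(1, 5), Add(R, 2))) = Add(-4, Mul(Rational(1, 5), Add(2, R))) = Add(-4, Add(Rational(2, 5), Mul(Rational(1, 5), R))) = Add(Rational(-18, 5), Mul(Rational(1, 5), R)))
Function('F')(b, k) = 0
Mul(-26, Add(37, Function('F')(-3, Function('y')(-1)))) = Mul(-26, Add(37, 0)) = Mul(-26, 37) = -962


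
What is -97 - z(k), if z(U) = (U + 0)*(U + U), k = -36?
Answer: -2689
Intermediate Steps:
z(U) = 2*U² (z(U) = U*(2*U) = 2*U²)
-97 - z(k) = -97 - 2*(-36)² = -97 - 2*1296 = -97 - 1*2592 = -97 - 2592 = -2689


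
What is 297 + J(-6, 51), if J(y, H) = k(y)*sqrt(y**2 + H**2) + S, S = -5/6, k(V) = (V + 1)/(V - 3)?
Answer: 1777/6 + 5*sqrt(293)/3 ≈ 324.70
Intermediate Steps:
k(V) = (1 + V)/(-3 + V)
S = -5/6 (S = -5*1/6 = -5/6 ≈ -0.83333)
J(y, H) = -5/6 + sqrt(H**2 + y**2)*(1 + y)/(-3 + y) (J(y, H) = ((1 + y)/(-3 + y))*sqrt(y**2 + H**2) - 5/6 = ((1 + y)/(-3 + y))*sqrt(H**2 + y**2) - 5/6 = sqrt(H**2 + y**2)*(1 + y)/(-3 + y) - 5/6 = -5/6 + sqrt(H**2 + y**2)*(1 + y)/(-3 + y))
297 + J(-6, 51) = 297 + (15 - 5*(-6) + 6*sqrt(51**2 + (-6)**2)*(1 - 6))/(6*(-3 - 6)) = 297 + (1/6)*(15 + 30 + 6*sqrt(2601 + 36)*(-5))/(-9) = 297 + (1/6)*(-1/9)*(15 + 30 + 6*sqrt(2637)*(-5)) = 297 + (1/6)*(-1/9)*(15 + 30 + 6*(3*sqrt(293))*(-5)) = 297 + (1/6)*(-1/9)*(15 + 30 - 90*sqrt(293)) = 297 + (1/6)*(-1/9)*(45 - 90*sqrt(293)) = 297 + (-5/6 + 5*sqrt(293)/3) = 1777/6 + 5*sqrt(293)/3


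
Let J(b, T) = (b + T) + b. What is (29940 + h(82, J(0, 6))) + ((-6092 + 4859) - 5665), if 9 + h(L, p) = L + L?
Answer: 23197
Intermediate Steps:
J(b, T) = T + 2*b (J(b, T) = (T + b) + b = T + 2*b)
h(L, p) = -9 + 2*L (h(L, p) = -9 + (L + L) = -9 + 2*L)
(29940 + h(82, J(0, 6))) + ((-6092 + 4859) - 5665) = (29940 + (-9 + 2*82)) + ((-6092 + 4859) - 5665) = (29940 + (-9 + 164)) + (-1233 - 5665) = (29940 + 155) - 6898 = 30095 - 6898 = 23197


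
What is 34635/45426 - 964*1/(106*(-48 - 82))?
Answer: 43421747/52164190 ≈ 0.83241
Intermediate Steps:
34635/45426 - 964*1/(106*(-48 - 82)) = 34635*(1/45426) - 964/(106*(-130)) = 11545/15142 - 964/(-13780) = 11545/15142 - 964*(-1/13780) = 11545/15142 + 241/3445 = 43421747/52164190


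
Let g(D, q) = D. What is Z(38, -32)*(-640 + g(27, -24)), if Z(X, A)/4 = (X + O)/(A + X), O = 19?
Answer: -23294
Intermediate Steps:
Z(X, A) = 4*(19 + X)/(A + X) (Z(X, A) = 4*((X + 19)/(A + X)) = 4*((19 + X)/(A + X)) = 4*(19 + X)/(A + X))
Z(38, -32)*(-640 + g(27, -24)) = (4*(19 + 38)/(-32 + 38))*(-640 + 27) = (4*57/6)*(-613) = (4*(⅙)*57)*(-613) = 38*(-613) = -23294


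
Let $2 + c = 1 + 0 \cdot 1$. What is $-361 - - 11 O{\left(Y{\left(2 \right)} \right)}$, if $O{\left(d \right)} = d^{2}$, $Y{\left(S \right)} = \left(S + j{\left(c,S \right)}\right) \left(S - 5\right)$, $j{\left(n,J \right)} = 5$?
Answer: $4490$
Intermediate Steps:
$c = -1$ ($c = -2 + \left(1 + 0 \cdot 1\right) = -2 + \left(1 + 0\right) = -2 + 1 = -1$)
$Y{\left(S \right)} = \left(-5 + S\right) \left(5 + S\right)$ ($Y{\left(S \right)} = \left(S + 5\right) \left(S - 5\right) = \left(5 + S\right) \left(-5 + S\right) = \left(-5 + S\right) \left(5 + S\right)$)
$-361 - - 11 O{\left(Y{\left(2 \right)} \right)} = -361 - - 11 \left(-25 + 2^{2}\right)^{2} = -361 - - 11 \left(-25 + 4\right)^{2} = -361 - - 11 \left(-21\right)^{2} = -361 - \left(-11\right) 441 = -361 - -4851 = -361 + 4851 = 4490$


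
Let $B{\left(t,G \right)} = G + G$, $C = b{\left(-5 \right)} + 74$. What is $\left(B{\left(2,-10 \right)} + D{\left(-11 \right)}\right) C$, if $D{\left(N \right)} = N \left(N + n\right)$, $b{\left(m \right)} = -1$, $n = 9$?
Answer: $146$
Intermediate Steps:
$D{\left(N \right)} = N \left(9 + N\right)$ ($D{\left(N \right)} = N \left(N + 9\right) = N \left(9 + N\right)$)
$C = 73$ ($C = -1 + 74 = 73$)
$B{\left(t,G \right)} = 2 G$
$\left(B{\left(2,-10 \right)} + D{\left(-11 \right)}\right) C = \left(2 \left(-10\right) - 11 \left(9 - 11\right)\right) 73 = \left(-20 - -22\right) 73 = \left(-20 + 22\right) 73 = 2 \cdot 73 = 146$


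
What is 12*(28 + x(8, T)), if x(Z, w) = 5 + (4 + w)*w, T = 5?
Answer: 936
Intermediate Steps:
x(Z, w) = 5 + w*(4 + w)
12*(28 + x(8, T)) = 12*(28 + (5 + 5² + 4*5)) = 12*(28 + (5 + 25 + 20)) = 12*(28 + 50) = 12*78 = 936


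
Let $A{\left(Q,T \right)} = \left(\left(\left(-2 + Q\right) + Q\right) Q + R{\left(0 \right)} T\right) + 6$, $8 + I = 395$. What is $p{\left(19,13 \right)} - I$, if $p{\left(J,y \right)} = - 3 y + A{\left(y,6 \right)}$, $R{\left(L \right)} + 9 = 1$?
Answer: $-156$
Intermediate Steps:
$I = 387$ ($I = -8 + 395 = 387$)
$R{\left(L \right)} = -8$ ($R{\left(L \right)} = -9 + 1 = -8$)
$A{\left(Q,T \right)} = 6 - 8 T + Q \left(-2 + 2 Q\right)$ ($A{\left(Q,T \right)} = \left(\left(\left(-2 + Q\right) + Q\right) Q - 8 T\right) + 6 = \left(\left(-2 + 2 Q\right) Q - 8 T\right) + 6 = \left(Q \left(-2 + 2 Q\right) - 8 T\right) + 6 = \left(- 8 T + Q \left(-2 + 2 Q\right)\right) + 6 = 6 - 8 T + Q \left(-2 + 2 Q\right)$)
$p{\left(J,y \right)} = -42 - 5 y + 2 y^{2}$ ($p{\left(J,y \right)} = - 3 y + \left(6 - 48 - 2 y + 2 y^{2}\right) = - 3 y - \left(42 - 2 y^{2} + 2 y\right) = -42 - 5 y + 2 y^{2}$)
$p{\left(19,13 \right)} - I = \left(-42 - 65 + 2 \cdot 13^{2}\right) - 387 = \left(-42 - 65 + 2 \cdot 169\right) - 387 = \left(-42 - 65 + 338\right) - 387 = 231 - 387 = -156$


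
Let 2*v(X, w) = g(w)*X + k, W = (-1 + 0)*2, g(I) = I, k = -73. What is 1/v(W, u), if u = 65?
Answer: -2/203 ≈ -0.0098522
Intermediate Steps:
W = -2 (W = -1*2 = -2)
v(X, w) = -73/2 + X*w/2 (v(X, w) = (w*X - 73)/2 = (X*w - 73)/2 = (-73 + X*w)/2 = -73/2 + X*w/2)
1/v(W, u) = 1/(-73/2 + (½)*(-2)*65) = 1/(-73/2 - 65) = 1/(-203/2) = -2/203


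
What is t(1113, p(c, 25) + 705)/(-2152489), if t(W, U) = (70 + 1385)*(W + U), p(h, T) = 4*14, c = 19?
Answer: -2726670/2152489 ≈ -1.2668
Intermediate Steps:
p(h, T) = 56
t(W, U) = 1455*U + 1455*W (t(W, U) = 1455*(U + W) = 1455*U + 1455*W)
t(1113, p(c, 25) + 705)/(-2152489) = (1455*(56 + 705) + 1455*1113)/(-2152489) = (1455*761 + 1619415)*(-1/2152489) = (1107255 + 1619415)*(-1/2152489) = 2726670*(-1/2152489) = -2726670/2152489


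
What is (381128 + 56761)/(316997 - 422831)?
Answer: -145963/35278 ≈ -4.1375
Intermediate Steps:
(381128 + 56761)/(316997 - 422831) = 437889/(-105834) = 437889*(-1/105834) = -145963/35278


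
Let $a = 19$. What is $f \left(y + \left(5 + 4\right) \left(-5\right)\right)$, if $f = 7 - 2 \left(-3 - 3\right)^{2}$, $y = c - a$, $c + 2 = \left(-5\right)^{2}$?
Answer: $2665$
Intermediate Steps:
$c = 23$ ($c = -2 + \left(-5\right)^{2} = -2 + 25 = 23$)
$y = 4$ ($y = 23 - 19 = 4$)
$f = -65$ ($f = 7 - 2 \left(-6\right)^{2} = 7 - 72 = -65$)
$f \left(y + \left(5 + 4\right) \left(-5\right)\right) = - 65 \left(4 + \left(5 + 4\right) \left(-5\right)\right) = - 65 \left(4 + 9 \left(-5\right)\right) = - 65 \left(4 - 45\right) = \left(-65\right) \left(-41\right) = 2665$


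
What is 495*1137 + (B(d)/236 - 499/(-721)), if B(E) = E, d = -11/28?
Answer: 383065866483/680624 ≈ 5.6282e+5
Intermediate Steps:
d = -11/28 (d = -11*1/28 = -11/28 ≈ -0.39286)
495*1137 + (B(d)/236 - 499/(-721)) = 495*1137 + (-11/28/236 - 499/(-721)) = 562815 + (-11/28*1/236 - 499*(-1/721)) = 562815 + (-11/6608 + 499/721) = 562815 + 469923/680624 = 383065866483/680624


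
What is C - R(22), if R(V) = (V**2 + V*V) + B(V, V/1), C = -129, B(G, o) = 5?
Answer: -1102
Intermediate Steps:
R(V) = 5 + 2*V**2 (R(V) = (V**2 + V*V) + 5 = (V**2 + V**2) + 5 = 2*V**2 + 5 = 5 + 2*V**2)
C - R(22) = -129 - (5 + 2*22**2) = -129 - (5 + 2*484) = -129 - (5 + 968) = -129 - 1*973 = -129 - 973 = -1102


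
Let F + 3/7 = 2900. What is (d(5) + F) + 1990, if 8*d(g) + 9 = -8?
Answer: 273697/56 ≈ 4887.4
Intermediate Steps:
F = 20297/7 (F = -3/7 + 2900 = 20297/7 ≈ 2899.6)
d(g) = -17/8 (d(g) = -9/8 + (⅛)*(-8) = -9/8 - 1 = -17/8)
(d(5) + F) + 1990 = (-17/8 + 20297/7) + 1990 = 162257/56 + 1990 = 273697/56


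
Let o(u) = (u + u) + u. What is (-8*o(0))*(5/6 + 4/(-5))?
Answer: 0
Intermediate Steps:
o(u) = 3*u (o(u) = 2*u + u = 3*u)
(-8*o(0))*(5/6 + 4/(-5)) = (-24*0)*(5/6 + 4/(-5)) = (-8*0)*(5*(1/6) + 4*(-1/5)) = 0*(5/6 - 4/5) = 0*(1/30) = 0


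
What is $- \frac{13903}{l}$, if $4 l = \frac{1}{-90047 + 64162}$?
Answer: $1439516620$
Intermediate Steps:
$l = - \frac{1}{103540}$ ($l = \frac{1}{4 \left(-90047 + 64162\right)} = \frac{1}{4 \left(-25885\right)} = \frac{1}{4} \left(- \frac{1}{25885}\right) = - \frac{1}{103540} \approx -9.6581 \cdot 10^{-6}$)
$- \frac{13903}{l} = - \frac{13903}{- \frac{1}{103540}} = \left(-13903\right) \left(-103540\right) = 1439516620$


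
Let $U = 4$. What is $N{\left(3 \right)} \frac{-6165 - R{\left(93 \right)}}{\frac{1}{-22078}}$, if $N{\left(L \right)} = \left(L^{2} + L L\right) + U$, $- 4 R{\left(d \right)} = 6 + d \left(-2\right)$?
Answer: $3016296360$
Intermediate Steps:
$R{\left(d \right)} = - \frac{3}{2} + \frac{d}{2}$ ($R{\left(d \right)} = - \frac{6 + d \left(-2\right)}{4} = - \frac{6 - 2 d}{4} = - \frac{3}{2} + \frac{d}{2}$)
$N{\left(L \right)} = 4 + 2 L^{2}$ ($N{\left(L \right)} = \left(L^{2} + L L\right) + 4 = \left(L^{2} + L^{2}\right) + 4 = 2 L^{2} + 4 = 4 + 2 L^{2}$)
$N{\left(3 \right)} \frac{-6165 - R{\left(93 \right)}}{\frac{1}{-22078}} = \left(4 + 2 \cdot 3^{2}\right) \frac{-6165 - \left(- \frac{3}{2} + \frac{1}{2} \cdot 93\right)}{\frac{1}{-22078}} = \left(4 + 2 \cdot 9\right) \frac{-6165 - \left(- \frac{3}{2} + \frac{93}{2}\right)}{- \frac{1}{22078}} = \left(4 + 18\right) \left(-6165 - 45\right) \left(-22078\right) = 22 \left(-6165 - 45\right) \left(-22078\right) = 22 \left(\left(-6210\right) \left(-22078\right)\right) = 22 \cdot 137104380 = 3016296360$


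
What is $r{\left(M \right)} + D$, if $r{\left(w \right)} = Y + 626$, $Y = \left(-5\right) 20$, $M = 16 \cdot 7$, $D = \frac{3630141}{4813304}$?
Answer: $\frac{2535428045}{4813304} \approx 526.75$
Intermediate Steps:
$D = \frac{3630141}{4813304}$ ($D = 3630141 \cdot \frac{1}{4813304} = \frac{3630141}{4813304} \approx 0.75419$)
$M = 112$
$Y = -100$
$r{\left(w \right)} = 526$ ($r{\left(w \right)} = -100 + 626 = 526$)
$r{\left(M \right)} + D = 526 + \frac{3630141}{4813304} = \frac{2535428045}{4813304}$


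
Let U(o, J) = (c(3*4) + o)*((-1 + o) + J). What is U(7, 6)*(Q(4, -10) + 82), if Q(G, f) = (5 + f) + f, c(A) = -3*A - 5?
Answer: -27336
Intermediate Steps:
c(A) = -5 - 3*A
Q(G, f) = 5 + 2*f
U(o, J) = (-41 + o)*(-1 + J + o) (U(o, J) = ((-5 - 9*4) + o)*((-1 + o) + J) = ((-5 - 3*12) + o)*(-1 + J + o) = ((-5 - 36) + o)*(-1 + J + o) = (-41 + o)*(-1 + J + o))
U(7, 6)*(Q(4, -10) + 82) = (41 + 7² - 42*7 - 41*6 + 6*7)*((5 + 2*(-10)) + 82) = (41 + 49 - 294 - 246 + 42)*((5 - 20) + 82) = -408*(-15 + 82) = -408*67 = -27336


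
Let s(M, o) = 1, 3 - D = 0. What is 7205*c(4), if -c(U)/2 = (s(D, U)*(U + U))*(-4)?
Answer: 461120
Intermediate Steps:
D = 3 (D = 3 - 1*0 = 3 + 0 = 3)
c(U) = 16*U (c(U) = -2*1*(U + U)*(-4) = -2*1*(2*U)*(-4) = -2*2*U*(-4) = -(-16)*U = 16*U)
7205*c(4) = 7205*(16*4) = 7205*64 = 461120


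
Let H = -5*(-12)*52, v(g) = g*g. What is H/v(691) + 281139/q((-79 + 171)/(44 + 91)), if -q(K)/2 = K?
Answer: -18122201091885/87856504 ≈ -2.0627e+5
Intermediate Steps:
q(K) = -2*K
v(g) = g**2
H = 3120 (H = 60*52 = 3120)
H/v(691) + 281139/q((-79 + 171)/(44 + 91)) = 3120/(691**2) + 281139/((-2*(-79 + 171)/(44 + 91))) = 3120/477481 + 281139/((-184/135)) = 3120*(1/477481) + 281139/((-184/135)) = 3120/477481 + 281139/((-2*92/135)) = 3120/477481 + 281139/(-184/135) = 3120/477481 + 281139*(-135/184) = 3120/477481 - 37953765/184 = -18122201091885/87856504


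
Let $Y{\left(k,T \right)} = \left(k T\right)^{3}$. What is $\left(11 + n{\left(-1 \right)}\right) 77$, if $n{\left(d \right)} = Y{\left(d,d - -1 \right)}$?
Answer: $847$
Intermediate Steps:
$Y{\left(k,T \right)} = T^{3} k^{3}$ ($Y{\left(k,T \right)} = \left(T k\right)^{3} = T^{3} k^{3}$)
$n{\left(d \right)} = d^{3} \left(1 + d\right)^{3}$ ($n{\left(d \right)} = \left(d - -1\right)^{3} d^{3} = \left(d + 1\right)^{3} d^{3} = \left(1 + d\right)^{3} d^{3} = d^{3} \left(1 + d\right)^{3}$)
$\left(11 + n{\left(-1 \right)}\right) 77 = \left(11 + \left(-1\right)^{3} \left(1 - 1\right)^{3}\right) 77 = \left(11 - 0^{3}\right) 77 = \left(11 - 0\right) 77 = \left(11 + 0\right) 77 = 11 \cdot 77 = 847$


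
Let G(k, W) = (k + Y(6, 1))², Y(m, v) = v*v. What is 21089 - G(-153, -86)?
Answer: -2015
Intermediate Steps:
Y(m, v) = v²
G(k, W) = (1 + k)² (G(k, W) = (k + 1²)² = (k + 1)² = (1 + k)²)
21089 - G(-153, -86) = 21089 - (1 - 153)² = 21089 - 1*(-152)² = 21089 - 1*23104 = 21089 - 23104 = -2015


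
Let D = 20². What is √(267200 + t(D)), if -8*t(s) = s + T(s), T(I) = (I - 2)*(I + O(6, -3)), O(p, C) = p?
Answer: √987806/2 ≈ 496.94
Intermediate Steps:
D = 400
T(I) = (-2 + I)*(6 + I) (T(I) = (I - 2)*(I + 6) = (-2 + I)*(6 + I))
t(s) = 3/2 - 5*s/8 - s²/8 (t(s) = -(s + (-12 + s² + 4*s))/8 = -(-12 + s² + 5*s)/8 = 3/2 - 5*s/8 - s²/8)
√(267200 + t(D)) = √(267200 + (3/2 - 5/8*400 - ⅛*400²)) = √(267200 + (3/2 - 250 - ⅛*160000)) = √(267200 + (3/2 - 250 - 20000)) = √(267200 - 40497/2) = √(493903/2) = √987806/2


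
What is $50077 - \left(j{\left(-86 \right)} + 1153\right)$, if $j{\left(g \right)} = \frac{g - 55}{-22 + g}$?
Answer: $\frac{1761217}{36} \approx 48923.0$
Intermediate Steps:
$j{\left(g \right)} = \frac{-55 + g}{-22 + g}$
$50077 - \left(j{\left(-86 \right)} + 1153\right) = 50077 - \left(\frac{-55 - 86}{-22 - 86} + 1153\right) = 50077 - \left(\frac{1}{-108} \left(-141\right) + 1153\right) = 50077 - \left(\left(- \frac{1}{108}\right) \left(-141\right) + 1153\right) = 50077 - \left(\frac{47}{36} + 1153\right) = 50077 - \frac{41555}{36} = \frac{1761217}{36}$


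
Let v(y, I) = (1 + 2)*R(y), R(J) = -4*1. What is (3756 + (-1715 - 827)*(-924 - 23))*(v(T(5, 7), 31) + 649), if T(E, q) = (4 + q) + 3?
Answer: 1535826110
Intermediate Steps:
R(J) = -4
T(E, q) = 7 + q
v(y, I) = -12 (v(y, I) = (1 + 2)*(-4) = 3*(-4) = -12)
(3756 + (-1715 - 827)*(-924 - 23))*(v(T(5, 7), 31) + 649) = (3756 + (-1715 - 827)*(-924 - 23))*(-12 + 649) = (3756 - 2542*(-947))*637 = (3756 + 2407274)*637 = 2411030*637 = 1535826110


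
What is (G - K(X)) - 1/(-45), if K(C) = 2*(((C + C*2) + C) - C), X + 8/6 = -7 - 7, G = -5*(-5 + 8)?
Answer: 3466/45 ≈ 77.022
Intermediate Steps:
G = -15 (G = -5*3 = -15)
X = -46/3 (X = -4/3 + (-7 - 7) = -4/3 - 14 = -46/3 ≈ -15.333)
K(C) = 6*C (K(C) = 2*(((C + 2*C) + C) - C) = 2*((3*C + C) - C) = 2*(4*C - C) = 2*(3*C) = 6*C)
(G - K(X)) - 1/(-45) = (-15 - 6*(-46)/3) - 1/(-45) = (-15 - 1*(-92)) - 1*(-1/45) = (-15 + 92) + 1/45 = 77 + 1/45 = 3466/45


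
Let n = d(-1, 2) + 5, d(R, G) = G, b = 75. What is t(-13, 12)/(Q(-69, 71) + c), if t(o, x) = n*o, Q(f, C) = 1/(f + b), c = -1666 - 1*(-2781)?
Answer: -546/6691 ≈ -0.081602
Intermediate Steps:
c = 1115 (c = -1666 + 2781 = 1115)
n = 7 (n = 2 + 5 = 7)
Q(f, C) = 1/(75 + f) (Q(f, C) = 1/(f + 75) = 1/(75 + f))
t(o, x) = 7*o
t(-13, 12)/(Q(-69, 71) + c) = (7*(-13))/(1/(75 - 69) + 1115) = -91/(1/6 + 1115) = -91/6691/6 = -91*6/6691 = -546/6691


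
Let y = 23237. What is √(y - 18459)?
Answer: √4778 ≈ 69.123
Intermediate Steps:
√(y - 18459) = √(23237 - 18459) = √4778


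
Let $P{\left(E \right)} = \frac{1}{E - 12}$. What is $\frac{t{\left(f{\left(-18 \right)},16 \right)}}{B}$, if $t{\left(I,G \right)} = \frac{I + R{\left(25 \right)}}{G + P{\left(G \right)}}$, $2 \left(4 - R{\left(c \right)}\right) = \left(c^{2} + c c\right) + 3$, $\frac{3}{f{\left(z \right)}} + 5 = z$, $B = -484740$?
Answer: $\frac{9547}{120781050} \approx 7.9044 \cdot 10^{-5}$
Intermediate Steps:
$P{\left(E \right)} = \frac{1}{-12 + E}$
$f{\left(z \right)} = \frac{3}{-5 + z}$
$R{\left(c \right)} = \frac{5}{2} - c^{2}$ ($R{\left(c \right)} = 4 - \frac{\left(c^{2} + c c\right) + 3}{2} = 4 - \frac{\left(c^{2} + c^{2}\right) + 3}{2} = 4 - \frac{2 c^{2} + 3}{2} = 4 - \frac{3 + 2 c^{2}}{2} = 4 - \left(\frac{3}{2} + c^{2}\right) = \frac{5}{2} - c^{2}$)
$t{\left(I,G \right)} = \frac{- \frac{1245}{2} + I}{G + \frac{1}{-12 + G}}$ ($t{\left(I,G \right)} = \frac{I + \left(\frac{5}{2} - 25^{2}\right)}{G + \frac{1}{-12 + G}} = \frac{I + \left(\frac{5}{2} - 625\right)}{G + \frac{1}{-12 + G}} = \frac{I - \frac{1245}{2}}{G + \frac{1}{-12 + G}} = \frac{- \frac{1245}{2} + I}{G + \frac{1}{-12 + G}}$)
$\frac{t{\left(f{\left(-18 \right)},16 \right)}}{B} = \frac{\frac{1}{2} \frac{1}{1 + 16 \left(-12 + 16\right)} \left(-1245 + 2 \frac{3}{-5 - 18}\right) \left(-12 + 16\right)}{-484740} = \frac{1}{2} \frac{1}{1 + 16 \cdot 4} \left(-1245 + 2 \frac{3}{-23}\right) 4 \left(- \frac{1}{484740}\right) = \frac{1}{2} \frac{1}{1 + 64} \left(-1245 + 2 \cdot 3 \left(- \frac{1}{23}\right)\right) 4 \left(- \frac{1}{484740}\right) = \frac{1}{2} \cdot \frac{1}{65} \left(-1245 + 2 \left(- \frac{3}{23}\right)\right) 4 \left(- \frac{1}{484740}\right) = \frac{1}{2} \cdot \frac{1}{65} \left(-1245 - \frac{6}{23}\right) 4 \left(- \frac{1}{484740}\right) = \frac{1}{2} \cdot \frac{1}{65} \left(- \frac{28641}{23}\right) 4 \left(- \frac{1}{484740}\right) = \left(- \frac{57282}{1495}\right) \left(- \frac{1}{484740}\right) = \frac{9547}{120781050}$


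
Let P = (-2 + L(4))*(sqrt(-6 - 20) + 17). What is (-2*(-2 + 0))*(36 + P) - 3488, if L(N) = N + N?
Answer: -2936 + 24*I*sqrt(26) ≈ -2936.0 + 122.38*I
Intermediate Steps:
L(N) = 2*N
P = 102 + 6*I*sqrt(26) (P = (-2 + 2*4)*(sqrt(-6 - 20) + 17) = (-2 + 8)*(sqrt(-26) + 17) = 6*(I*sqrt(26) + 17) = 6*(17 + I*sqrt(26)) = 102 + 6*I*sqrt(26) ≈ 102.0 + 30.594*I)
(-2*(-2 + 0))*(36 + P) - 3488 = (-2*(-2 + 0))*(36 + (102 + 6*I*sqrt(26))) - 3488 = (-2*(-2))*(138 + 6*I*sqrt(26)) - 3488 = 4*(138 + 6*I*sqrt(26)) - 3488 = (552 + 24*I*sqrt(26)) - 3488 = -2936 + 24*I*sqrt(26)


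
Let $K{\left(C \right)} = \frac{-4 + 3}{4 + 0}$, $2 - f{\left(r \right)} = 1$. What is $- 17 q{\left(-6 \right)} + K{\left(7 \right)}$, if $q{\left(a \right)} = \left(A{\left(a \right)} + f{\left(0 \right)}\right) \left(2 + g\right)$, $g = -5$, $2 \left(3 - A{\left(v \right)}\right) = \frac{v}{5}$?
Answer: $\frac{4687}{20} \approx 234.35$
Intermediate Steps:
$A{\left(v \right)} = 3 - \frac{v}{10}$ ($A{\left(v \right)} = 3 - \frac{v \frac{1}{5}}{2} = 3 - \frac{\frac{1}{5} v}{2} = 3 - \frac{v}{10}$)
$f{\left(r \right)} = 1$ ($f{\left(r \right)} = 2 - 1 = 1$)
$K{\left(C \right)} = - \frac{1}{4}$
$q{\left(a \right)} = -12 + \frac{3 a}{10}$ ($q{\left(a \right)} = \left(\left(3 - \frac{a}{10}\right) + 1\right) \left(2 - 5\right) = \left(4 - \frac{a}{10}\right) \left(-3\right) = -12 + \frac{3 a}{10}$)
$- 17 q{\left(-6 \right)} + K{\left(7 \right)} = - 17 \left(-12 + \frac{3}{10} \left(-6\right)\right) - \frac{1}{4} = - 17 \left(-12 - \frac{9}{5}\right) - \frac{1}{4} = \left(-17\right) \left(- \frac{69}{5}\right) - \frac{1}{4} = \frac{1173}{5} - \frac{1}{4} = \frac{4687}{20}$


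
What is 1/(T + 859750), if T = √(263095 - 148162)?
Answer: 859750/739169947567 - √114933/739169947567 ≈ 1.1627e-6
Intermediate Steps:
T = √114933 ≈ 339.02
1/(T + 859750) = 1/(√114933 + 859750) = 1/(859750 + √114933)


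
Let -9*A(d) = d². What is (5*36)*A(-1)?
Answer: -20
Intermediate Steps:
A(d) = -d²/9
(5*36)*A(-1) = (5*36)*(-⅑*(-1)²) = 180*(-⅑*1) = 180*(-⅑) = -20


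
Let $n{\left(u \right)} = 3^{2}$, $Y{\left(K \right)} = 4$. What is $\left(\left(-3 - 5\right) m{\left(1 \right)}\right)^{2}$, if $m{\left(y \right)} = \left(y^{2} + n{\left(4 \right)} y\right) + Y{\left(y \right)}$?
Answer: $12544$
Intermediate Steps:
$n{\left(u \right)} = 9$
$m{\left(y \right)} = 4 + y^{2} + 9 y$ ($m{\left(y \right)} = \left(y^{2} + 9 y\right) + 4 = 4 + y^{2} + 9 y$)
$\left(\left(-3 - 5\right) m{\left(1 \right)}\right)^{2} = \left(\left(-3 - 5\right) \left(4 + 1^{2} + 9 \cdot 1\right)\right)^{2} = \left(\left(-3 - 5\right) \left(4 + 1 + 9\right)\right)^{2} = \left(\left(-8\right) 14\right)^{2} = \left(-112\right)^{2} = 12544$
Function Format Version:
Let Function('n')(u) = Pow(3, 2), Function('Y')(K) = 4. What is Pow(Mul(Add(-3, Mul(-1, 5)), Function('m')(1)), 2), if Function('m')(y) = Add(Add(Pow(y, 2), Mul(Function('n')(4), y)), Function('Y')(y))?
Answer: 12544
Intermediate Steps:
Function('n')(u) = 9
Function('m')(y) = Add(4, Pow(y, 2), Mul(9, y)) (Function('m')(y) = Add(Add(Pow(y, 2), Mul(9, y)), 4) = Add(4, Pow(y, 2), Mul(9, y)))
Pow(Mul(Add(-3, Mul(-1, 5)), Function('m')(1)), 2) = Pow(Mul(Add(-3, Mul(-1, 5)), Add(4, Pow(1, 2), Mul(9, 1))), 2) = Pow(Mul(Add(-3, -5), Add(4, 1, 9)), 2) = Pow(Mul(-8, 14), 2) = Pow(-112, 2) = 12544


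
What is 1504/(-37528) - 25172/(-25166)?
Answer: 56675322/59026853 ≈ 0.96016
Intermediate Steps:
1504/(-37528) - 25172/(-25166) = 1504*(-1/37528) - 25172*(-1/25166) = -188/4691 + 12586/12583 = 56675322/59026853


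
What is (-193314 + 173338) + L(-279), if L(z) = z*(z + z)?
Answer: 135706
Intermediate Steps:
L(z) = 2*z² (L(z) = z*(2*z) = 2*z²)
(-193314 + 173338) + L(-279) = (-193314 + 173338) + 2*(-279)² = -19976 + 2*77841 = -19976 + 155682 = 135706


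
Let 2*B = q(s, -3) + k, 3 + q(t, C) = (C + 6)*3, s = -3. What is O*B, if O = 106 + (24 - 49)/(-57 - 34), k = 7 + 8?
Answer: 29013/26 ≈ 1115.9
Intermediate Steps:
q(t, C) = 15 + 3*C (q(t, C) = -3 + (C + 6)*3 = -3 + (6 + C)*3 = -3 + (18 + 3*C) = 15 + 3*C)
k = 15
O = 9671/91 (O = 106 - 25/(-91) = 106 - 25*(-1/91) = 106 + 25/91 = 9671/91 ≈ 106.27)
B = 21/2 (B = ((15 + 3*(-3)) + 15)/2 = ((15 - 9) + 15)/2 = (6 + 15)/2 = (½)*21 = 21/2 ≈ 10.500)
O*B = (9671/91)*(21/2) = 29013/26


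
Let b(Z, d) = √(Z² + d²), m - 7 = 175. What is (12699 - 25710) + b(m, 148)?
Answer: -13011 + 2*√13757 ≈ -12776.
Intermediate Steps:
m = 182 (m = 7 + 175 = 182)
(12699 - 25710) + b(m, 148) = (12699 - 25710) + √(182² + 148²) = -13011 + √(33124 + 21904) = -13011 + √55028 = -13011 + 2*√13757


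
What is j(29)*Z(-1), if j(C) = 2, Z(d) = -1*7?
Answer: -14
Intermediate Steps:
Z(d) = -7
j(29)*Z(-1) = 2*(-7) = -14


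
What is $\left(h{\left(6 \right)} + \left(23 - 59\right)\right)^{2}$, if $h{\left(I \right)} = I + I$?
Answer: $576$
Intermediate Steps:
$h{\left(I \right)} = 2 I$
$\left(h{\left(6 \right)} + \left(23 - 59\right)\right)^{2} = \left(2 \cdot 6 + \left(23 - 59\right)\right)^{2} = \left(12 - 36\right)^{2} = \left(-24\right)^{2} = 576$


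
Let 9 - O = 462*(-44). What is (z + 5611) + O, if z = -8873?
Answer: 17075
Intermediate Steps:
O = 20337 (O = 9 - 462*(-44) = 9 - 1*(-20328) = 9 + 20328 = 20337)
(z + 5611) + O = (-8873 + 5611) + 20337 = -3262 + 20337 = 17075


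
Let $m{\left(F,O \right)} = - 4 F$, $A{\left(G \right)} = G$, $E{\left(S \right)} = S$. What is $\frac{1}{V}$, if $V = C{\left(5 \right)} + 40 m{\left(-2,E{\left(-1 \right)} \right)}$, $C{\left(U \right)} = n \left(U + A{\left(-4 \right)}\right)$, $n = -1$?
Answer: $\frac{1}{319} \approx 0.0031348$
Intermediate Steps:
$C{\left(U \right)} = 4 - U$ ($C{\left(U \right)} = - (U - 4) = - (-4 + U) = 4 - U$)
$V = 319$ ($V = \left(4 - 5\right) + 40 \left(\left(-4\right) \left(-2\right)\right) = \left(4 - 5\right) + 40 \cdot 8 = -1 + 320 = 319$)
$\frac{1}{V} = \frac{1}{319}$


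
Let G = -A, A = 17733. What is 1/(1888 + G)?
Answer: -1/15845 ≈ -6.3111e-5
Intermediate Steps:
G = -17733 (G = -1*17733 = -17733)
1/(1888 + G) = 1/(1888 - 17733) = 1/(-15845) = -1/15845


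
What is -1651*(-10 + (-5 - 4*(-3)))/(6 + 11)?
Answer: 4953/17 ≈ 291.35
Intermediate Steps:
-1651*(-10 + (-5 - 4*(-3)))/(6 + 11) = -1651*(-10 + (-5 + 12))/17 = -1651*(-10 + 7)/17 = -(-4953)/17 = -1651*(-3/17) = 4953/17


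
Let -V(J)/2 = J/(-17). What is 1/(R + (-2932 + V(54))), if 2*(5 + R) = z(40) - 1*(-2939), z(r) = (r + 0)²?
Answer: -34/22479 ≈ -0.0015125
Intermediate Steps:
z(r) = r²
V(J) = 2*J/17 (V(J) = -2*J/(-17) = -2*J*(-1)/17 = -(-2)*J/17 = 2*J/17)
R = 4529/2 (R = -5 + (40² - 1*(-2939))/2 = -5 + (1600 + 2939)/2 = -5 + (½)*4539 = -5 + 4539/2 = 4529/2 ≈ 2264.5)
1/(R + (-2932 + V(54))) = 1/(4529/2 + (-2932 + (2/17)*54)) = 1/(4529/2 + (-2932 + 108/17)) = 1/(4529/2 - 49736/17) = 1/(-22479/34) = -34/22479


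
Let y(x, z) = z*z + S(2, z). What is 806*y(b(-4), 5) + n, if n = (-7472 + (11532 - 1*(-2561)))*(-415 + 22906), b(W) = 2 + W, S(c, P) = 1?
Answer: 148933867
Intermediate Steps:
y(x, z) = 1 + z**2 (y(x, z) = z*z + 1 = z**2 + 1 = 1 + z**2)
n = 148912911 (n = (-7472 + (11532 + 2561))*22491 = (-7472 + 14093)*22491 = 6621*22491 = 148912911)
806*y(b(-4), 5) + n = 806*(1 + 5**2) + 148912911 = 806*(1 + 25) + 148912911 = 806*26 + 148912911 = 20956 + 148912911 = 148933867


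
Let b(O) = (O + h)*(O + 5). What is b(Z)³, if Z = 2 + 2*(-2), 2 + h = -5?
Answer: -19683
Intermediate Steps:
h = -7 (h = -2 - 5 = -7)
Z = -2 (Z = 2 - 4 = -2)
b(O) = (-7 + O)*(5 + O) (b(O) = (O - 7)*(O + 5) = (-7 + O)*(5 + O))
b(Z)³ = (-35 + (-2)² - 2*(-2))³ = (-35 + 4 + 4)³ = (-27)³ = -19683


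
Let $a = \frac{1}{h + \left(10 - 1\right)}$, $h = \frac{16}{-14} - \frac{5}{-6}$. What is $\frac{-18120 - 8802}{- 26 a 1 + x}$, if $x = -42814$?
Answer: $\frac{4913265}{7814101} \approx 0.62877$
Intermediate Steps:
$h = - \frac{13}{42}$ ($h = 16 \left(- \frac{1}{14}\right) - - \frac{5}{6} = - \frac{8}{7} + \frac{5}{6} = - \frac{13}{42} \approx -0.30952$)
$a = \frac{42}{365}$ ($a = \frac{1}{- \frac{13}{42} + \left(10 - 1\right)} = \frac{1}{- \frac{13}{42} + 9} = \frac{1}{\frac{365}{42}} = \frac{42}{365} \approx 0.11507$)
$\frac{-18120 - 8802}{- 26 a 1 + x} = \frac{-18120 - 8802}{\left(-26\right) \frac{42}{365} \cdot 1 - 42814} = - \frac{26922}{\left(- \frac{1092}{365}\right) 1 - 42814} = - \frac{26922}{- \frac{1092}{365} - 42814} = - \frac{26922}{- \frac{15628202}{365}} = \left(-26922\right) \left(- \frac{365}{15628202}\right) = \frac{4913265}{7814101}$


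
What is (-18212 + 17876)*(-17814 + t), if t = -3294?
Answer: 7092288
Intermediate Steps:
(-18212 + 17876)*(-17814 + t) = (-18212 + 17876)*(-17814 - 3294) = -336*(-21108) = 7092288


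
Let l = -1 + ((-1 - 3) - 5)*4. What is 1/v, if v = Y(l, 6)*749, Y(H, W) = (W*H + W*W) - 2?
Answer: -1/140812 ≈ -7.1017e-6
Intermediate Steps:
l = -37 (l = -1 + (-4 - 5)*4 = -1 - 9*4 = -1 - 36 = -37)
Y(H, W) = -2 + W² + H*W (Y(H, W) = (H*W + W²) - 2 = (W² + H*W) - 2 = -2 + W² + H*W)
v = -140812 (v = (-2 + 6² - 37*6)*749 = (-2 + 36 - 222)*749 = -188*749 = -140812)
1/v = 1/(-140812) = -1/140812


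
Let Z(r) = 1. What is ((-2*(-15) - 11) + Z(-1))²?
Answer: 400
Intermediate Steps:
((-2*(-15) - 11) + Z(-1))² = ((-2*(-15) - 11) + 1)² = ((30 - 11) + 1)² = (19 + 1)² = 20² = 400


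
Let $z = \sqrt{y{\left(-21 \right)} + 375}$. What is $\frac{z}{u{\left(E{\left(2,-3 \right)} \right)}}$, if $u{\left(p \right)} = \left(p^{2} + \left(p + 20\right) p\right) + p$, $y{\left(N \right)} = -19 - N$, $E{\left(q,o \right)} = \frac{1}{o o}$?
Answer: $\frac{81 \sqrt{377}}{191} \approx 8.2342$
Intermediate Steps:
$E{\left(q,o \right)} = \frac{1}{o^{2}}$
$u{\left(p \right)} = p + p^{2} + p \left(20 + p\right)$ ($u{\left(p \right)} = \left(p^{2} + \left(20 + p\right) p\right) + p = \left(p^{2} + p \left(20 + p\right)\right) + p = p + p^{2} + p \left(20 + p\right)$)
$z = \sqrt{377}$ ($z = \sqrt{\left(-19 - -21\right) + 375} = \sqrt{\left(-19 + 21\right) + 375} = \sqrt{2 + 375} = \sqrt{377} \approx 19.416$)
$\frac{z}{u{\left(E{\left(2,-3 \right)} \right)}} = \frac{\sqrt{377}}{\frac{1}{9} \left(21 + \frac{2}{9}\right)} = \frac{\sqrt{377}}{\frac{1}{9} \cdot \frac{191}{9}} = \frac{\sqrt{377}}{\frac{191}{81}} = \sqrt{377} \cdot \frac{81}{191} = \frac{81 \sqrt{377}}{191}$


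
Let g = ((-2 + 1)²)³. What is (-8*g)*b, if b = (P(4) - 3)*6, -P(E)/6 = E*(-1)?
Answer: -1008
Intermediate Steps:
P(E) = 6*E (P(E) = -6*E*(-1) = -(-6)*E = 6*E)
b = 126 (b = (6*4 - 3)*6 = (24 - 3)*6 = 21*6 = 126)
g = 1 (g = ((-1)²)³ = 1³ = 1)
(-8*g)*b = -8*1*126 = -8*126 = -1008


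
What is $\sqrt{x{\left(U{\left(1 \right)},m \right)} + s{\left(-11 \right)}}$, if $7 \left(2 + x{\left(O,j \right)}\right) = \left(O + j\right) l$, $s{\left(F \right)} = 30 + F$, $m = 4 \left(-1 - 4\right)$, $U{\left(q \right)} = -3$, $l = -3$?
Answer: $\frac{2 \sqrt{329}}{7} \approx 5.1824$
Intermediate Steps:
$m = -20$ ($m = 4 \left(-5\right) = -20$)
$x{\left(O,j \right)} = -2 - \frac{3 O}{7} - \frac{3 j}{7}$ ($x{\left(O,j \right)} = -2 + \frac{\left(O + j\right) \left(-3\right)}{7} = -2 + \frac{- 3 O - 3 j}{7} = -2 - \left(\frac{3 O}{7} + \frac{3 j}{7}\right) = -2 - \frac{3 O}{7} - \frac{3 j}{7}$)
$\sqrt{x{\left(U{\left(1 \right)},m \right)} + s{\left(-11 \right)}} = \sqrt{\left(-2 - - \frac{9}{7} - - \frac{60}{7}\right) + \left(30 - 11\right)} = \sqrt{\left(-2 + \frac{9}{7} + \frac{60}{7}\right) + 19} = \sqrt{\frac{55}{7} + 19} = \sqrt{\frac{188}{7}} = \frac{2 \sqrt{329}}{7}$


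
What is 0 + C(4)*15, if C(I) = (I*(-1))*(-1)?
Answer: 60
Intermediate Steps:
C(I) = I (C(I) = -I*(-1) = I)
0 + C(4)*15 = 0 + 4*15 = 0 + 60 = 60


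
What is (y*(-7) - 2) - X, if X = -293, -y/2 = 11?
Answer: 445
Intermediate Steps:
y = -22 (y = -2*11 = -22)
(y*(-7) - 2) - X = (-22*(-7) - 2) - 1*(-293) = (154 - 2) + 293 = 152 + 293 = 445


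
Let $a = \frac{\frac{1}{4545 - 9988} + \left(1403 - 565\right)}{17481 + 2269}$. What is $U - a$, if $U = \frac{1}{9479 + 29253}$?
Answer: $- \frac{88279088653}{2081830475500} \approx -0.042405$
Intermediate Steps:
$a = \frac{4561233}{107499250}$ ($a = \frac{\frac{1}{-5443} + \left(1403 - 565\right)}{19750} = \left(- \frac{1}{5443} + 838\right) \frac{1}{19750} = \frac{4561233}{5443} \cdot \frac{1}{19750} = \frac{4561233}{107499250} \approx 0.04243$)
$U = \frac{1}{38732} \approx 2.5818 \cdot 10^{-5}$
$U - a = \frac{1}{38732} - \frac{4561233}{107499250} = - \frac{88279088653}{2081830475500}$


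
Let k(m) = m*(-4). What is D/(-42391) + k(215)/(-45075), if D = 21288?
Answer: -184620068/382154865 ≈ -0.48310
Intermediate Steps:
k(m) = -4*m
D/(-42391) + k(215)/(-45075) = 21288/(-42391) - 4*215/(-45075) = 21288*(-1/42391) - 860*(-1/45075) = -21288/42391 + 172/9015 = -184620068/382154865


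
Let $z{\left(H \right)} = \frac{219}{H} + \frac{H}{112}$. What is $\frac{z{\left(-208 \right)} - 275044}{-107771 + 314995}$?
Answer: $- \frac{400468301}{301718144} \approx -1.3273$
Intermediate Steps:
$z{\left(H \right)} = \frac{219}{H} + \frac{H}{112}$ ($z{\left(H \right)} = \frac{219}{H} + H \frac{1}{112} = \frac{219}{H} + \frac{H}{112}$)
$\frac{z{\left(-208 \right)} - 275044}{-107771 + 314995} = \frac{\left(\frac{219}{-208} + \frac{1}{112} \left(-208\right)\right) - 275044}{-107771 + 314995} = \frac{\left(219 \left(- \frac{1}{208}\right) - \frac{13}{7}\right) - 275044}{207224} = \left(\left(- \frac{219}{208} - \frac{13}{7}\right) - 275044\right) \frac{1}{207224} = \left(- \frac{4237}{1456} - 275044\right) \frac{1}{207224} = \left(- \frac{400468301}{1456}\right) \frac{1}{207224} = - \frac{400468301}{301718144}$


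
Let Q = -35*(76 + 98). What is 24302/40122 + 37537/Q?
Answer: -226343389/40723830 ≈ -5.5580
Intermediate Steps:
Q = -6090 (Q = -35*174 = -6090)
24302/40122 + 37537/Q = 24302/40122 + 37537/(-6090) = 24302*(1/40122) + 37537*(-1/6090) = 12151/20061 - 37537/6090 = -226343389/40723830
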